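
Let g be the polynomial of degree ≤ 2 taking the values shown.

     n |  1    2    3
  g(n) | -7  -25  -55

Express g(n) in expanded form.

Write g(n) = an^2 + bn + c. Substituting each data point gives a linear system:
  a + b + c = -7
  4a + 2b + c = -25
  9a + 3b + c = -55
Solving the system yields a = -6, b = 0, c = -1.
So g(n) = -6n^2 - 1.
Check: g(2) = -25. ✓

g(n) = -6n^2 - 1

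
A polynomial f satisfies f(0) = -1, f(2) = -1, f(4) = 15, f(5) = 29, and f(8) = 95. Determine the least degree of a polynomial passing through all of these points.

2

Divided differences on the nodes 0, 2, 4, 5, 8:
  order 0: -1  -1  15  29  95
  order 1: 0  8  14  22
  order 2: 2  2  2
  order 3: 0  0
  order 4: 0
The order-2 divided differences are all 2 (nonzero) and every higher order vanishes, so the data lies on a polynomial of degree exactly 2.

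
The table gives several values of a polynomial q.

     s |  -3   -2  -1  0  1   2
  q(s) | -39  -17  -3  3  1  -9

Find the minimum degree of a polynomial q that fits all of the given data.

Forward differences of the values at s = -3, -2, -1, 0, 1, 2:
  q  : -39  -17  -3  3  1  -9
  Δ  : 22  14  6  -2  -10
  Δ^2: -8  -8  -8  -8
  Δ^3: 0  0  0
  Δ^4: 0  0
  Δ^5: 0
The second differences are constant (-8) and nonzero, while all higher differences vanish, so the minimal degree is 2.

2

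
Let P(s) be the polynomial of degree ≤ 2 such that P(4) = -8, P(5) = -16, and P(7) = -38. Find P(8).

-52

Write P(s) = as^2 + bs + c. Substituting each data point gives a linear system:
  16a + 4b + c = -8
  25a + 5b + c = -16
  49a + 7b + c = -38
Solving the system yields a = -1, b = 1, c = 4.
So P(s) = -s^2 + s + 4.
Then P(8) = -52.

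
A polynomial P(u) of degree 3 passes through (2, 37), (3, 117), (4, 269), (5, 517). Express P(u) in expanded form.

Write P(u) = au^3 + bu^2 + cu + d. Substituting each data point gives a linear system:
  8a + 4b + 2c + d = 37
  27a + 9b + 3c + d = 117
  64a + 16b + 4c + d = 269
  125a + 25b + 5c + d = 517
Solving the system yields a = 4, b = 0, c = 4, d = -3.
So P(u) = 4u³ + 4u - 3.
Check: P(5) = 517. ✓

P(u) = 4u^3 + 4u - 3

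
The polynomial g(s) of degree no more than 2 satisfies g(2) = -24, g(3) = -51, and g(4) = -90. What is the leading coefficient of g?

-6

Write g(s) = as^2 + bs + c. Substituting each data point gives a linear system:
  4a + 2b + c = -24
  9a + 3b + c = -51
  16a + 4b + c = -90
Solving the system yields a = -6, b = 3, c = -6.
So g(s) = -6s² + 3s - 6.
The leading coefficient is -6.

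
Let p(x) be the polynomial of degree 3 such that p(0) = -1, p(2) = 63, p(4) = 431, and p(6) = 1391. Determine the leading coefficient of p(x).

Write p(x) = ax^3 + bx^2 + cx + d. Substituting each data point gives a linear system:
  d = -1
  8a + 4b + 2c + d = 63
  64a + 16b + 4c + d = 431
  216a + 36b + 6c + d = 1391
Solving the system yields a = 6, b = 2, c = 4, d = -1.
So p(x) = 6x^3 + 2x^2 + 4x - 1.
The leading coefficient is 6.

6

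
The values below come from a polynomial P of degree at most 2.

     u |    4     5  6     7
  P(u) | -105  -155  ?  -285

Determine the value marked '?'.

The 3 known points determine the degree-2 polynomial uniquely.
Write P(u) = au^2 + bu + c. Substituting each data point gives a linear system:
  16a + 4b + c = -105
  25a + 5b + c = -155
  49a + 7b + c = -285
Solving the system yields a = -5, b = -5, c = -5.
So P(u) = -5u^2 - 5u - 5.
Then P(6) = -215.

-215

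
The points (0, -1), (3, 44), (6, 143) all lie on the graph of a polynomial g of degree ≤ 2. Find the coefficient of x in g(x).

6

Write g(x) = ax^2 + bx + c. Substituting each data point gives a linear system:
  c = -1
  9a + 3b + c = 44
  36a + 6b + c = 143
Solving the system yields a = 3, b = 6, c = -1.
So g(x) = 3x^2 + 6x - 1.
The coefficient of x is 6.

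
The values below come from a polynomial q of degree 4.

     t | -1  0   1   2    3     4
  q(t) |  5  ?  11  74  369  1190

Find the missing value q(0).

6

On equispaced nodes a degree-4 polynomial has vanishing fifth forward difference, so
  - q(-1) + 5·q(0) - 10·q(1) + 10·q(2) - 5·q(3) + q(4) = 0.
Substituting the known values and solving for q(0):
  5·q(0) = 30
  q(0) = 6.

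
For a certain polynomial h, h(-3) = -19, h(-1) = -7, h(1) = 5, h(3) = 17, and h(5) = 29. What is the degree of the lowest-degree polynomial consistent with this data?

Forward differences of the values at t = -3, -1, 1, 3, 5:
  h  : -19  -7  5  17  29
  Δ  : 12  12  12  12
  Δ^2: 0  0  0
  Δ^3: 0  0
  Δ^4: 0
The first differences are constant (12) and nonzero, while all higher differences vanish, so the minimal degree is 1.

1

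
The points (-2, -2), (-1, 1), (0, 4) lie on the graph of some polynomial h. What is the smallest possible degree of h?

Forward differences of the values at s = -2, -1, 0:
  h  : -2  1  4
  Δ  : 3  3
  Δ^2: 0
The first differences are constant (3) and nonzero, while all higher differences vanish, so the minimal degree is 1.

1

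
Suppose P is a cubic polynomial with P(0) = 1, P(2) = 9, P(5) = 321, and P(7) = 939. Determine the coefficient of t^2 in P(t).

Write P(t) = at^3 + bt^2 + ct + d. Substituting each data point gives a linear system:
  d = 1
  8a + 4b + 2c + d = 9
  125a + 25b + 5c + d = 321
  343a + 49b + 7c + d = 939
Solving the system yields a = 3, b = -1, c = -6, d = 1.
So P(t) = 3t^3 - t^2 - 6t + 1.
The coefficient of t^2 is -1.

-1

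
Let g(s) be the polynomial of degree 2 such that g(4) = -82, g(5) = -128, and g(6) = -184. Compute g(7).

-250

Forward differences of the values at s = 4, 5, 6:
  g  : -82  -128  -184
  Δ  : -46  -56
  Δ^2: -10
The second differences are constant, confirming degree 2.
Interpolating (Newton forward form) and evaluating at s = 7 gives g(7) = -250.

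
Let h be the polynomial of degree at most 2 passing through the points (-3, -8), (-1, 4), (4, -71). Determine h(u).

Write h(u) = au^2 + bu + c. Substituting each data point gives a linear system:
  9a - 3b + c = -8
  a - b + c = 4
  16a + 4b + c = -71
Solving the system yields a = -3, b = -6, c = 1.
So h(u) = -3u² - 6u + 1.
Check: h(4) = -71. ✓

h(u) = -3u^2 - 6u + 1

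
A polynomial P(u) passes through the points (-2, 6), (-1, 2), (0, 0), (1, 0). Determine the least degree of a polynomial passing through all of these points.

Forward differences of the values at u = -2, -1, 0, 1:
  P  : 6  2  0  0
  Δ  : -4  -2  0
  Δ^2: 2  2
  Δ^3: 0
The second differences are constant (2) and nonzero, while all higher differences vanish, so the minimal degree is 2.

2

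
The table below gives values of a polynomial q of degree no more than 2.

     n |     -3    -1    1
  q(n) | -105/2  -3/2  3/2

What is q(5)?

Forward differences of the values at n = -3, -1, 1:
  q  : -105/2  -3/2  3/2
  Δ  : 51  3
  Δ^2: -48
The second differences are constant, confirming degree 2.
Interpolating (Newton forward form) and evaluating at n = 5 gives q(5) = -273/2.

-273/2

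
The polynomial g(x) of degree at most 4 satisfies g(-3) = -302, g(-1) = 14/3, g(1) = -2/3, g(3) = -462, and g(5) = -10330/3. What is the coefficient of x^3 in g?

-3

Write g(x) = ax^4 + bx^3 + cx^2 + dx + e. Substituting each data point gives a linear system:
  81a - 27b + 9c - 3d + e = -302
  a - b + c - d + e = 14/3
  a + b + c + d + e = -2/3
  81a + 27b + 9c + 3d + e = -462
  625a + 125b + 25c + 5d + e = -10330/3
Solving the system yields a = -5, b = -3, c = 2, d = 1/3, e = 5.
So g(x) = -5x^4 - 3x^3 + 2x^2 + (1/3)x + 5.
The coefficient of x^3 is -3.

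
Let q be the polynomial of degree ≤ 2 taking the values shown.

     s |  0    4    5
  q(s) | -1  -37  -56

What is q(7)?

-106

Write q(s) = as^2 + bs + c. Substituting each data point gives a linear system:
  c = -1
  16a + 4b + c = -37
  25a + 5b + c = -56
Solving the system yields a = -2, b = -1, c = -1.
So q(s) = -2s^2 - s - 1.
Then q(7) = -106.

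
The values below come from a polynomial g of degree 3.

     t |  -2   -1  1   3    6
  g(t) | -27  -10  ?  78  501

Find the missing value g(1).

6

The 4 known points determine the degree-3 polynomial uniquely.
Write g(t) = at^3 + bt^2 + ct + d. Substituting each data point gives a linear system:
  -8a + 4b - 2c + d = -27
  -a + b - c + d = -10
  27a + 9b + 3c + d = 78
  216a + 36b + 6c + d = 501
Solving the system yields a = 2, b = 1, c = 6, d = -3.
So g(t) = 2t^3 + t^2 + 6t - 3.
Then g(1) = 6.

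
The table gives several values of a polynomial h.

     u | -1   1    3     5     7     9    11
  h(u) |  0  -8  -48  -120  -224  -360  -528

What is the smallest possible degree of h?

Forward differences of the values at u = -1, 1, 3, 5, 7, 9, 11:
  h  : 0  -8  -48  -120  -224  -360  -528
  Δ  : -8  -40  -72  -104  -136  -168
  Δ^2: -32  -32  -32  -32  -32
  Δ^3: 0  0  0  0
  Δ^4: 0  0  0
  Δ^5: 0  0
  Δ^6: 0
The second differences are constant (-32) and nonzero, while all higher differences vanish, so the minimal degree is 2.

2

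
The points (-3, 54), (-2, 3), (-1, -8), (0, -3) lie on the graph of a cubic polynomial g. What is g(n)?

g(n) = -4n^3 - 4n^2 + 5n - 3

Using the Lagrange interpolation formula with nodes -3, -2, -1, 0:
  L_0(n) = (n + 2)(n + 1)n / -6
  L_1(n) = (n + 3)(n + 1)n / 2
  L_2(n) = (n + 3)(n + 2)n / -2
  L_3(n) = (n + 3)(n + 2)(n + 1) / 6
Then g(n) = 54·L_0(n) + 3·L_1(n) - 8·L_2(n) - 3·L_3(n).
Expanding and collecting terms gives g(n) = -4n^3 - 4n^2 + 5n - 3.
Check: g(-1) = -8. ✓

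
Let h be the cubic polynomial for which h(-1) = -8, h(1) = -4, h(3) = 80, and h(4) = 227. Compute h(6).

881

Write h(u) = au^3 + bu^2 + cu + d. Substituting each data point gives a linear system:
  -a + b - c + d = -8
  a + b + c + d = -4
  27a + 9b + 3c + d = 80
  64a + 16b + 4c + d = 227
Solving the system yields a = 5, b = -5, c = -3, d = -1.
So h(u) = 5u^3 - 5u^2 - 3u - 1.
Then h(6) = 881.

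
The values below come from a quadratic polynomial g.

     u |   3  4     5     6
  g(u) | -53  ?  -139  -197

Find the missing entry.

On equispaced nodes a degree-2 polynomial has vanishing third forward difference, so
  - g(3) + 3·g(4) - 3·g(5) + g(6) = 0.
Substituting the known values and solving for g(4):
  3·g(4) = -273
  g(4) = -91.

-91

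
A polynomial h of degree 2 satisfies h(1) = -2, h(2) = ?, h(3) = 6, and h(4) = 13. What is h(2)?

On equispaced nodes a degree-2 polynomial has vanishing third forward difference, so
  - h(1) + 3·h(2) - 3·h(3) + h(4) = 0.
Substituting the known values and solving for h(2):
  3·h(2) = 3
  h(2) = 1.

1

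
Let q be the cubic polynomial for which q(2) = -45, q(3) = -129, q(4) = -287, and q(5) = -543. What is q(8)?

-2139

Forward differences of the values at n = 2, 3, 4, 5:
  q  : -45  -129  -287  -543
  Δ  : -84  -158  -256
  Δ^2: -74  -98
  Δ^3: -24
The third differences are constant, confirming degree 3.
Interpolating (Newton forward form) and evaluating at n = 8 gives q(8) = -2139.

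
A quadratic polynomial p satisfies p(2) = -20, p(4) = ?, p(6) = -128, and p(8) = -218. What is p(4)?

-62

On equispaced nodes a degree-2 polynomial has vanishing third forward difference, so
  - p(2) + 3·p(4) - 3·p(6) + p(8) = 0.
Substituting the known values and solving for p(4):
  3·p(4) = -186
  p(4) = -62.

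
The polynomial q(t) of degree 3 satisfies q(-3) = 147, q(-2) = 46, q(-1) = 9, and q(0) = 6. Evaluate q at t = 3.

-99

Using the Lagrange interpolation formula with nodes -3, -2, -1, 0:
  L_0(t) = (t + 2)(t + 1)t / -6
  L_1(t) = (t + 3)(t + 1)t / 2
  L_2(t) = (t + 3)(t + 2)t / -2
  L_3(t) = (t + 3)(t + 2)(t + 1) / 6
Then q(t) = 147·L_0(t) + 46·L_1(t) + 9·L_2(t) + 6·L_3(t).
Expanding and collecting terms gives q(t) = -5t^3 + 2t^2 + 4t + 6.
Evaluating at t = 3: q(3) = -99.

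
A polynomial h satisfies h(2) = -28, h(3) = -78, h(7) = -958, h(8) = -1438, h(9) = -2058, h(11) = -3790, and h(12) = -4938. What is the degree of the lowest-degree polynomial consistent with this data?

3

Divided differences on the nodes 2, 3, 7, 8, 9, 11, 12:
  order 0: -28  -78  -958  -1438  -2058  -3790  -4938
  order 1: -50  -220  -480  -620  -866  -1148
  order 2: -34  -52  -70  -82  -94
  order 3: -3  -3  -3  -3
  order 4: 0  0  0
  order 5: 0  0
  order 6: 0
The order-3 divided differences are all -3 (nonzero) and every higher order vanishes, so the data lies on a polynomial of degree exactly 3.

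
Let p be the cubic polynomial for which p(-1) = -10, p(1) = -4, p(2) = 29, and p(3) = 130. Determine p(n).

p(n) = 6n^3 - 2n^2 - 3n - 5

Write p(n) = an^3 + bn^2 + cn + d. Substituting each data point gives a linear system:
  -a + b - c + d = -10
  a + b + c + d = -4
  8a + 4b + 2c + d = 29
  27a + 9b + 3c + d = 130
Solving the system yields a = 6, b = -2, c = -3, d = -5.
So p(n) = 6n³ - 2n² - 3n - 5.
Check: p(1) = -4. ✓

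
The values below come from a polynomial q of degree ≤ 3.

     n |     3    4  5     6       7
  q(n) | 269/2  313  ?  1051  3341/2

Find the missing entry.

1217/2

On equispaced nodes a degree-3 polynomial has vanishing fourth forward difference, so
  q(3) - 4·q(4) + 6·q(5) - 4·q(6) + q(7) = 0.
Substituting the known values and solving for q(5):
  6·q(5) = 3651
  q(5) = 1217/2.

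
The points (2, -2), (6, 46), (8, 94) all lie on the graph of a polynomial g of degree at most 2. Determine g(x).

g(x) = 2x^2 - 4x - 2

Using the Lagrange interpolation formula with nodes 2, 6, 8:
  L_0(x) = (x - 6)(x - 8) / 24
  L_1(x) = (x - 2)(x - 8) / -8
  L_2(x) = (x - 2)(x - 6) / 12
Then g(x) = -2·L_0(x) + 46·L_1(x) + 94·L_2(x).
Expanding and collecting terms gives g(x) = 2x^2 - 4x - 2.
Check: g(6) = 46. ✓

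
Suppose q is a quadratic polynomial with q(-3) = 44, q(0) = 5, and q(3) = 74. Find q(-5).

130

Using the Lagrange interpolation formula with nodes -3, 0, 3:
  L_0(u) = u(u - 3) / 18
  L_1(u) = (u + 3)(u - 3) / -9
  L_2(u) = (u + 3)u / 18
Then q(u) = 44·L_0(u) + 5·L_1(u) + 74·L_2(u).
Expanding and collecting terms gives q(u) = 6u² + 5u + 5.
Evaluating at u = -5: q(-5) = 130.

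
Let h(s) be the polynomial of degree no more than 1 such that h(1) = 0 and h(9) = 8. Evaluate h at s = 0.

Write h(s) = as + b. Substituting each data point gives a linear system:
  a + b = 0
  9a + b = 8
Solving the system yields a = 1, b = -1.
So h(s) = s - 1.
Then h(0) = -1.

-1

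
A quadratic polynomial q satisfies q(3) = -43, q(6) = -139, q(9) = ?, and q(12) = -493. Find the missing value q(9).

The 3 known points determine the degree-2 polynomial uniquely.
Write q(t) = at^2 + bt + c. Substituting each data point gives a linear system:
  9a + 3b + c = -43
  36a + 6b + c = -139
  144a + 12b + c = -493
Solving the system yields a = -3, b = -5, c = -1.
So q(t) = -3t² - 5t - 1.
Then q(9) = -289.

-289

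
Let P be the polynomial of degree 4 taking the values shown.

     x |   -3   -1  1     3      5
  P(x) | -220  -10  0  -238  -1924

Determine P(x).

Write P(x) = ax^4 + bx^3 + cx^2 + dx + e. Substituting each data point gives a linear system:
  81a - 27b + 9c - 3d + e = -220
  a - b + c - d + e = -10
  a + b + c + d + e = 0
  81a + 27b + 9c + 3d + e = -238
  625a + 125b + 25c + 5d + e = -1924
Solving the system yields a = -3, b = -1, c = 2, d = 6, e = -4.
So P(x) = -3x^4 - x^3 + 2x^2 + 6x - 4.
Check: P(-3) = -220. ✓

P(x) = -3x^4 - x^3 + 2x^2 + 6x - 4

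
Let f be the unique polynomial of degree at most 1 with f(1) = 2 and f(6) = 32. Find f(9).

50

Using the Lagrange interpolation formula with nodes 1, 6:
  L_0(t) = (t - 6) / -5
  L_1(t) = (t - 1) / 5
Then f(t) = 2·L_0(t) + 32·L_1(t).
Expanding and collecting terms gives f(t) = 6t - 4.
Evaluating at t = 9: f(9) = 50.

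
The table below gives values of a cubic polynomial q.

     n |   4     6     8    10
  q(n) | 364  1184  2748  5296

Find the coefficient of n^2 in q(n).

3

Write q(n) = an^3 + bn^2 + cn + d. Substituting each data point gives a linear system:
  64a + 16b + 4c + d = 364
  216a + 36b + 6c + d = 1184
  512a + 64b + 8c + d = 2748
  1000a + 100b + 10c + d = 5296
Solving the system yields a = 5, b = 3, c = 0, d = -4.
So q(n) = 5n³ + 3n² - 4.
The coefficient of n^2 is 3.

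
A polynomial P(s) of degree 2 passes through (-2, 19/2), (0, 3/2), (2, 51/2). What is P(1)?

Using the Lagrange interpolation formula with nodes -2, 0, 2:
  L_0(s) = s(s - 2) / 8
  L_1(s) = (s + 2)(s - 2) / -4
  L_2(s) = (s + 2)s / 8
Then P(s) = 19/2·L_0(s) + 3/2·L_1(s) + 51/2·L_2(s).
Expanding and collecting terms gives P(s) = 4s^2 + 4s + 3/2.
Evaluating at s = 1: P(1) = 19/2.

19/2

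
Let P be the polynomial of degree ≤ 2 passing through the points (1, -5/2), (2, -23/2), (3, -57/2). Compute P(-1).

Forward differences of the values at s = 1, 2, 3:
  P  : -5/2  -23/2  -57/2
  Δ  : -9  -17
  Δ^2: -8
The second differences are constant, confirming degree 2.
Interpolating (Newton forward form) and evaluating at s = -1 gives P(-1) = -17/2.

-17/2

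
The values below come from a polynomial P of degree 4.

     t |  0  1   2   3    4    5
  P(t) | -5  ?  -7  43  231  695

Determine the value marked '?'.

The 5 known points determine the degree-4 polynomial uniquely.
Write P(t) = at^4 + bt^3 + ct^2 + dt + e. Substituting each data point gives a linear system:
  e = -5
  16a + 8b + 4c + 2d + e = -7
  81a + 27b + 9c + 3d + e = 43
  256a + 64b + 16c + 4d + e = 231
  625a + 125b + 25c + 5d + e = 695
Solving the system yields a = 2, b = -5, c = 4, d = -5, e = -5.
So P(t) = 2t^4 - 5t^3 + 4t^2 - 5t - 5.
Then P(1) = -9.

-9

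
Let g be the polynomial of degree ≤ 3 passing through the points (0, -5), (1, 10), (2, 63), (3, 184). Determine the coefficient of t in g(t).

Write g(t) = at^3 + bt^2 + ct + d. Substituting each data point gives a linear system:
  d = -5
  a + b + c + d = 10
  8a + 4b + 2c + d = 63
  27a + 9b + 3c + d = 184
Solving the system yields a = 5, b = 4, c = 6, d = -5.
So g(t) = 5t^3 + 4t^2 + 6t - 5.
The coefficient of t is 6.

6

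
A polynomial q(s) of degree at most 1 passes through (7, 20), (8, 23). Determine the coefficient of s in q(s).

Write q(s) = as + b. Substituting each data point gives a linear system:
  7a + b = 20
  8a + b = 23
Solving the system yields a = 3, b = -1.
So q(s) = 3s - 1.
The leading coefficient is 3.

3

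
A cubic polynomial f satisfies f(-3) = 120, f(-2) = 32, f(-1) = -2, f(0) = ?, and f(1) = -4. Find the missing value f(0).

On equispaced nodes a degree-3 polynomial has vanishing fourth forward difference, so
  f(-3) - 4·f(-2) + 6·f(-1) - 4·f(0) + f(1) = 0.
Substituting the known values and solving for f(0):
  -4·f(0) = 24
  f(0) = -6.

-6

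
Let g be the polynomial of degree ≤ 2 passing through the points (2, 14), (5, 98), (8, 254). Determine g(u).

g(u) = 4u^2 - 2

Write g(u) = au^2 + bu + c. Substituting each data point gives a linear system:
  4a + 2b + c = 14
  25a + 5b + c = 98
  64a + 8b + c = 254
Solving the system yields a = 4, b = 0, c = -2.
So g(u) = 4u² - 2.
Check: g(2) = 14. ✓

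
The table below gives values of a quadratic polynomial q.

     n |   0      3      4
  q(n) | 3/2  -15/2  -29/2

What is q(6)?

-69/2

Write q(n) = an^2 + bn + c. Substituting each data point gives a linear system:
  c = 3/2
  9a + 3b + c = -15/2
  16a + 4b + c = -29/2
Solving the system yields a = -1, b = 0, c = 3/2.
So q(n) = -n^2 + 3/2.
Then q(6) = -69/2.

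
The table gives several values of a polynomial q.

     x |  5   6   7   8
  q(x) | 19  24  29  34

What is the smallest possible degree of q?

Divided differences on the nodes 5, 6, 7, 8:
  order 0: 19  24  29  34
  order 1: 5  5  5
  order 2: 0  0
  order 3: 0
The order-1 divided differences are all 5 (nonzero) and every higher order vanishes, so the data lies on a polynomial of degree exactly 1.

1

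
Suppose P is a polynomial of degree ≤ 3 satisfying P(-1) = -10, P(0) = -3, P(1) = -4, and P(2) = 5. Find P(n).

P(n) = 3n^3 - 4n^2 - 3

Using the Lagrange interpolation formula with nodes -1, 0, 1, 2:
  L_0(n) = n(n - 1)(n - 2) / -6
  L_1(n) = (n + 1)(n - 1)(n - 2) / 2
  L_2(n) = (n + 1)n(n - 2) / -2
  L_3(n) = (n + 1)n(n - 1) / 6
Then P(n) = -10·L_0(n) - 3·L_1(n) - 4·L_2(n) + 5·L_3(n).
Expanding and collecting terms gives P(n) = 3n³ - 4n² - 3.
Check: P(-1) = -10. ✓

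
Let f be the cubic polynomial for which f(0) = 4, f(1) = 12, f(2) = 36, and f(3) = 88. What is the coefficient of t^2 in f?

2

Write f(t) = at^3 + bt^2 + ct + d. Substituting each data point gives a linear system:
  d = 4
  a + b + c + d = 12
  8a + 4b + 2c + d = 36
  27a + 9b + 3c + d = 88
Solving the system yields a = 2, b = 2, c = 4, d = 4.
So f(t) = 2t^3 + 2t^2 + 4t + 4.
The coefficient of t^2 is 2.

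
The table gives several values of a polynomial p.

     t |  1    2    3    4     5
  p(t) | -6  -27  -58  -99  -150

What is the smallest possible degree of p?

Forward differences of the values at t = 1, 2, 3, 4, 5:
  p  : -6  -27  -58  -99  -150
  Δ  : -21  -31  -41  -51
  Δ^2: -10  -10  -10
  Δ^3: 0  0
  Δ^4: 0
The second differences are constant (-10) and nonzero, while all higher differences vanish, so the minimal degree is 2.

2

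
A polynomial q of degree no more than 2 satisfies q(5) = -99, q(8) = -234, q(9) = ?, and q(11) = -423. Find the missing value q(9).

-291

The 3 known points determine the degree-2 polynomial uniquely.
Write q(s) = as^2 + bs + c. Substituting each data point gives a linear system:
  25a + 5b + c = -99
  64a + 8b + c = -234
  121a + 11b + c = -423
Solving the system yields a = -3, b = -6, c = 6.
So q(s) = -3s^2 - 6s + 6.
Then q(9) = -291.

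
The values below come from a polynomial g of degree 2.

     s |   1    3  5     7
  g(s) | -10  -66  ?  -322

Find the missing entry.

On equispaced nodes a degree-2 polynomial has vanishing third forward difference, so
  - g(1) + 3·g(3) - 3·g(5) + g(7) = 0.
Substituting the known values and solving for g(5):
  -3·g(5) = 510
  g(5) = -170.

-170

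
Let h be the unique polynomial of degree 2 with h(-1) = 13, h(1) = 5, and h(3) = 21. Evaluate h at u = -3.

45

Using the Lagrange interpolation formula with nodes -1, 1, 3:
  L_0(u) = (u - 1)(u - 3) / 8
  L_1(u) = (u + 1)(u - 3) / -4
  L_2(u) = (u + 1)(u - 1) / 8
Then h(u) = 13·L_0(u) + 5·L_1(u) + 21·L_2(u).
Expanding and collecting terms gives h(u) = 3u^2 - 4u + 6.
Evaluating at u = -3: h(-3) = 45.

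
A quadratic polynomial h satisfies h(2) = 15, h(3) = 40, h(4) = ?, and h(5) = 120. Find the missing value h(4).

The 3 known points determine the degree-2 polynomial uniquely.
Write h(x) = ax^2 + bx + c. Substituting each data point gives a linear system:
  4a + 2b + c = 15
  9a + 3b + c = 40
  25a + 5b + c = 120
Solving the system yields a = 5, b = 0, c = -5.
So h(x) = 5x^2 - 5.
Then h(4) = 75.

75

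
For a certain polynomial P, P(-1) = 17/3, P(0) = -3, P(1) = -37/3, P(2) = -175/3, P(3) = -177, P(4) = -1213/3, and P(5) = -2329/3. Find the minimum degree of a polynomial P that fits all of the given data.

3

Forward differences of the values at t = -1, 0, 1, 2, 3, 4, 5:
  P  : 17/3  -3  -37/3  -175/3  -177  -1213/3  -2329/3
  Δ  : -26/3  -28/3  -46  -356/3  -682/3  -372
  Δ^2: -2/3  -110/3  -218/3  -326/3  -434/3
  Δ^3: -36  -36  -36  -36
  Δ^4: 0  0  0
  Δ^5: 0  0
  Δ^6: 0
The third differences are constant (-36) and nonzero, while all higher differences vanish, so the minimal degree is 3.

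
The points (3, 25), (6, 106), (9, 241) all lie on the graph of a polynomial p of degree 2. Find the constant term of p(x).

-2

Write p(x) = ax^2 + bx + c. Substituting each data point gives a linear system:
  9a + 3b + c = 25
  36a + 6b + c = 106
  81a + 9b + c = 241
Solving the system yields a = 3, b = 0, c = -2.
So p(x) = 3x^2 - 2.
The constant term is -2.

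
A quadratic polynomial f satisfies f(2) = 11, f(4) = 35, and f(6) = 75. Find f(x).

Write f(x) = ax^2 + bx + c. Substituting each data point gives a linear system:
  4a + 2b + c = 11
  16a + 4b + c = 35
  36a + 6b + c = 75
Solving the system yields a = 2, b = 0, c = 3.
So f(x) = 2x^2 + 3.
Check: f(6) = 75. ✓

f(x) = 2x^2 + 3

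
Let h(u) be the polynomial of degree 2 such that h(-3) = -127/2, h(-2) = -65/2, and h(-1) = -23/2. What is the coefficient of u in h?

Write h(u) = au^2 + bu + c. Substituting each data point gives a linear system:
  9a - 3b + c = -127/2
  4a - 2b + c = -65/2
  a - b + c = -23/2
Solving the system yields a = -5, b = 6, c = -1/2.
So h(u) = -5u^2 + 6u - 1/2.
The coefficient of u is 6.

6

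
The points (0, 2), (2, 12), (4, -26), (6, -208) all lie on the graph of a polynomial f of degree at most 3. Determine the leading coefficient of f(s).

Write f(s) = as^3 + bs^2 + cs + d. Substituting each data point gives a linear system:
  d = 2
  8a + 4b + 2c + d = 12
  64a + 16b + 4c + d = -26
  216a + 36b + 6c + d = -208
Solving the system yields a = -2, b = 6, c = 1, d = 2.
So f(s) = -2s^3 + 6s^2 + s + 2.
The leading coefficient is -2.

-2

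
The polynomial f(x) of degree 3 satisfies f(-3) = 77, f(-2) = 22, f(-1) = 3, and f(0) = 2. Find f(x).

f(x) = -3x^3 + 2x + 2

Using the Lagrange interpolation formula with nodes -3, -2, -1, 0:
  L_0(x) = (x + 2)(x + 1)x / -6
  L_1(x) = (x + 3)(x + 1)x / 2
  L_2(x) = (x + 3)(x + 2)x / -2
  L_3(x) = (x + 3)(x + 2)(x + 1) / 6
Then f(x) = 77·L_0(x) + 22·L_1(x) + 3·L_2(x) + 2·L_3(x).
Expanding and collecting terms gives f(x) = -3x^3 + 2x + 2.
Check: f(-2) = 22. ✓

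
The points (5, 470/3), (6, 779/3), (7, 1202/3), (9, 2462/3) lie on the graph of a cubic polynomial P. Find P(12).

Using the Lagrange interpolation formula with nodes 5, 6, 7, 9:
  L_0(t) = (t - 6)(t - 7)(t - 9) / -8
  L_1(t) = (t - 5)(t - 7)(t - 9) / 3
  L_2(t) = (t - 5)(t - 6)(t - 9) / -4
  L_3(t) = (t - 5)(t - 6)(t - 7) / 24
Then P(t) = 470/3·L_0(t) + 779/3·L_1(t) + 1202/3·L_2(t) + 2462/3·L_3(t).
Expanding and collecting terms gives P(t) = t³ + t² + t + 5/3.
Evaluating at t = 12: P(12) = 5657/3.

5657/3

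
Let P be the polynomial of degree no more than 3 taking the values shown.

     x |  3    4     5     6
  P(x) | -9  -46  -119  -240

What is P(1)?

Forward differences of the values at x = 3, 4, 5, 6:
  P  : -9  -46  -119  -240
  Δ  : -37  -73  -121
  Δ^2: -36  -48
  Δ^3: -12
The third differences are constant, confirming degree 3.
Interpolating (Newton forward form) and evaluating at x = 1 gives P(1) = 5.

5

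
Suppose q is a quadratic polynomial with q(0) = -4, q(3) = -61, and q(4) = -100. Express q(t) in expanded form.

Using the Lagrange interpolation formula with nodes 0, 3, 4:
  L_0(t) = (t - 3)(t - 4) / 12
  L_1(t) = t(t - 4) / -3
  L_2(t) = t(t - 3) / 4
Then q(t) = -4·L_0(t) - 61·L_1(t) - 100·L_2(t).
Expanding and collecting terms gives q(t) = -5t^2 - 4t - 4.
Check: q(4) = -100. ✓

q(t) = -5t^2 - 4t - 4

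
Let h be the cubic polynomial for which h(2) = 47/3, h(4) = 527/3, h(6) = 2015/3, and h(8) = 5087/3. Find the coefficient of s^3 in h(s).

4

Write h(s) = as^3 + bs^2 + cs + d. Substituting each data point gives a linear system:
  8a + 4b + 2c + d = 47/3
  64a + 16b + 4c + d = 527/3
  216a + 36b + 6c + d = 2015/3
  512a + 64b + 8c + d = 5087/3
Solving the system yields a = 4, b = -6, c = 4, d = -1/3.
So h(s) = 4s^3 - 6s^2 + 4s - 1/3.
The leading coefficient is 4.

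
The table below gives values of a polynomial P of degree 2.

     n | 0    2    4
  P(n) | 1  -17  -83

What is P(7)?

Write P(n) = an^2 + bn + c. Substituting each data point gives a linear system:
  c = 1
  4a + 2b + c = -17
  16a + 4b + c = -83
Solving the system yields a = -6, b = 3, c = 1.
So P(n) = -6n^2 + 3n + 1.
Then P(7) = -272.

-272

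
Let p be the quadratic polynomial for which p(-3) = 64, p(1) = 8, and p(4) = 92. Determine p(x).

p(x) = 6x^2 - 2x + 4

Write p(x) = ax^2 + bx + c. Substituting each data point gives a linear system:
  9a - 3b + c = 64
  a + b + c = 8
  16a + 4b + c = 92
Solving the system yields a = 6, b = -2, c = 4.
So p(x) = 6x² - 2x + 4.
Check: p(4) = 92. ✓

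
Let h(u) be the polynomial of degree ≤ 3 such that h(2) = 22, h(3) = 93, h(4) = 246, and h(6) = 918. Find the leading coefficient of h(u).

Write h(u) = au^3 + bu^2 + cu + d. Substituting each data point gives a linear system:
  8a + 4b + 2c + d = 22
  27a + 9b + 3c + d = 93
  64a + 16b + 4c + d = 246
  216a + 36b + 6c + d = 918
Solving the system yields a = 5, b = -4, c = -4, d = 6.
So h(u) = 5u^3 - 4u^2 - 4u + 6.
The leading coefficient is 5.

5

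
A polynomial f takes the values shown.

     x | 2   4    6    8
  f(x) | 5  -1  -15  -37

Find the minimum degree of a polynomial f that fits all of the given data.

Forward differences of the values at x = 2, 4, 6, 8:
  f  : 5  -1  -15  -37
  Δ  : -6  -14  -22
  Δ^2: -8  -8
  Δ^3: 0
The second differences are constant (-8) and nonzero, while all higher differences vanish, so the minimal degree is 2.

2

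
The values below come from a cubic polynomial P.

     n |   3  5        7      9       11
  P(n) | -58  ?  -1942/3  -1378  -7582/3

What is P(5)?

The 4 known points determine the degree-3 polynomial uniquely.
Write P(n) = an^3 + bn^2 + cn + d. Substituting each data point gives a linear system:
  27a + 9b + 3c + d = -58
  343a + 49b + 7c + d = -1942/3
  729a + 81b + 9c + d = -1378
  1331a + 121b + 11c + d = -7582/3
Solving the system yields a = -2, b = 5/3, c = -6, d = -1.
So P(n) = -2n³ + (5/3)n² - 6n - 1.
Then P(5) = -718/3.

-718/3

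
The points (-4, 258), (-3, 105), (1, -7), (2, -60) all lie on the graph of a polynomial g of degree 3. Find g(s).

Write g(s) = as^3 + bs^2 + cs + d. Substituting each data point gives a linear system:
  -64a + 16b - 4c + d = 258
  -27a + 9b - 3c + d = 105
  a + b + c + d = -7
  8a + 4b + 2c + d = -60
Solving the system yields a = -5, b = -5, c = -3, d = 6.
So g(s) = -5s³ - 5s² - 3s + 6.
Check: g(2) = -60. ✓

g(s) = -5s^3 - 5s^2 - 3s + 6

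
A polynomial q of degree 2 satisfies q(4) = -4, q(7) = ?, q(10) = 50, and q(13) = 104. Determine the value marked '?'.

On equispaced nodes a degree-2 polynomial has vanishing third forward difference, so
  - q(4) + 3·q(7) - 3·q(10) + q(13) = 0.
Substituting the known values and solving for q(7):
  3·q(7) = 42
  q(7) = 14.

14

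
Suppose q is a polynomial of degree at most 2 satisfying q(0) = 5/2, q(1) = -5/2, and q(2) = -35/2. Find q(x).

q(x) = -5x^2 + 5/2

Write q(x) = ax^2 + bx + c. Substituting each data point gives a linear system:
  c = 5/2
  a + b + c = -5/2
  4a + 2b + c = -35/2
Solving the system yields a = -5, b = 0, c = 5/2.
So q(x) = -5x^2 + 5/2.
Check: q(0) = 5/2. ✓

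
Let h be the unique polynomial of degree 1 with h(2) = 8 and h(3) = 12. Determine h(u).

h(u) = 4u

Write h(u) = au + b. Substituting each data point gives a linear system:
  2a + b = 8
  3a + b = 12
Solving the system yields a = 4, b = 0.
So h(u) = 4u.
Check: h(2) = 8. ✓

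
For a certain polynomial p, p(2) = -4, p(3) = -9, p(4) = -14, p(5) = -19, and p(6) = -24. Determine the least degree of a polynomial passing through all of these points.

1

Forward differences of the values at n = 2, 3, 4, 5, 6:
  p  : -4  -9  -14  -19  -24
  Δ  : -5  -5  -5  -5
  Δ^2: 0  0  0
  Δ^3: 0  0
  Δ^4: 0
The first differences are constant (-5) and nonzero, while all higher differences vanish, so the minimal degree is 1.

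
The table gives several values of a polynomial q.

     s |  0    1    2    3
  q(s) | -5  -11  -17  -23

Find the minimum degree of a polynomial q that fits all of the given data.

Forward differences of the values at s = 0, 1, 2, 3:
  q  : -5  -11  -17  -23
  Δ  : -6  -6  -6
  Δ^2: 0  0
  Δ^3: 0
The first differences are constant (-6) and nonzero, while all higher differences vanish, so the minimal degree is 1.

1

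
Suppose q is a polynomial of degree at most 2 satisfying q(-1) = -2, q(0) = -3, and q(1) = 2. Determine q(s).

q(s) = 3s^2 + 2s - 3

Using the Lagrange interpolation formula with nodes -1, 0, 1:
  L_0(s) = s(s - 1) / 2
  L_1(s) = (s + 1)(s - 1) / -1
  L_2(s) = (s + 1)s / 2
Then q(s) = -2·L_0(s) - 3·L_1(s) + 2·L_2(s).
Expanding and collecting terms gives q(s) = 3s² + 2s - 3.
Check: q(0) = -3. ✓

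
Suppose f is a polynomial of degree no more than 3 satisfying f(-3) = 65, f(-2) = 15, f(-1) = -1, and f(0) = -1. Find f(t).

Using the Lagrange interpolation formula with nodes -3, -2, -1, 0:
  L_0(t) = (t + 2)(t + 1)t / -6
  L_1(t) = (t + 3)(t + 1)t / 2
  L_2(t) = (t + 3)(t + 2)t / -2
  L_3(t) = (t + 3)(t + 2)(t + 1) / 6
Then f(t) = 65·L_0(t) + 15·L_1(t) - 1·L_2(t) - 1·L_3(t).
Expanding and collecting terms gives f(t) = -3t^3 - t^2 + 2t - 1.
Check: f(0) = -1. ✓

f(t) = -3t^3 - t^2 + 2t - 1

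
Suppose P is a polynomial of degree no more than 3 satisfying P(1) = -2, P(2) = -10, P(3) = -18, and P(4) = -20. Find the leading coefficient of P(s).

Write P(s) = as^3 + bs^2 + cs + d. Substituting each data point gives a linear system:
  a + b + c + d = -2
  8a + 4b + 2c + d = -10
  27a + 9b + 3c + d = -18
  64a + 16b + 4c + d = -20
Solving the system yields a = 1, b = -6, c = 3, d = 0.
So P(s) = s^3 - 6s^2 + 3s.
The leading coefficient is 1.

1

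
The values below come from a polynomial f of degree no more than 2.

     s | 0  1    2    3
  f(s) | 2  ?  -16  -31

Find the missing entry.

-5

The 3 known points determine the degree-2 polynomial uniquely.
Write f(s) = as^2 + bs + c. Substituting each data point gives a linear system:
  c = 2
  4a + 2b + c = -16
  9a + 3b + c = -31
Solving the system yields a = -2, b = -5, c = 2.
So f(s) = -2s^2 - 5s + 2.
Then f(1) = -5.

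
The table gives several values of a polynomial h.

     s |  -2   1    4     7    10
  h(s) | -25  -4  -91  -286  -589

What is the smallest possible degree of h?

Forward differences of the values at s = -2, 1, 4, 7, 10:
  h  : -25  -4  -91  -286  -589
  Δ  : 21  -87  -195  -303
  Δ^2: -108  -108  -108
  Δ^3: 0  0
  Δ^4: 0
The second differences are constant (-108) and nonzero, while all higher differences vanish, so the minimal degree is 2.

2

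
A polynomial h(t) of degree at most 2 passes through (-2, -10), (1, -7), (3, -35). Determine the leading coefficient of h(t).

-3

Write h(t) = at^2 + bt + c. Substituting each data point gives a linear system:
  4a - 2b + c = -10
  a + b + c = -7
  9a + 3b + c = -35
Solving the system yields a = -3, b = -2, c = -2.
So h(t) = -3t^2 - 2t - 2.
The leading coefficient is -3.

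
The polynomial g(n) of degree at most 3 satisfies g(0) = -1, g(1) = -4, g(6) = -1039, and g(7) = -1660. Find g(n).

g(n) = -5n^3 + n^2 + n - 1

Write g(n) = an^3 + bn^2 + cn + d. Substituting each data point gives a linear system:
  d = -1
  a + b + c + d = -4
  216a + 36b + 6c + d = -1039
  343a + 49b + 7c + d = -1660
Solving the system yields a = -5, b = 1, c = 1, d = -1.
So g(n) = -5n^3 + n^2 + n - 1.
Check: g(7) = -1660. ✓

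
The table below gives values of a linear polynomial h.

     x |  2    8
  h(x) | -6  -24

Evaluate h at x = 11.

-33

Write h(x) = ax + b. Substituting each data point gives a linear system:
  2a + b = -6
  8a + b = -24
Solving the system yields a = -3, b = 0.
So h(x) = -3x.
Then h(11) = -33.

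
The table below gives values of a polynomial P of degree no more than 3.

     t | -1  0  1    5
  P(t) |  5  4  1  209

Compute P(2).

Write P(t) = at^3 + bt^2 + ct + d. Substituting each data point gives a linear system:
  -a + b - c + d = 5
  d = 4
  a + b + c + d = 1
  125a + 25b + 5c + d = 209
Solving the system yields a = 2, b = -1, c = -4, d = 4.
So P(t) = 2t^3 - t^2 - 4t + 4.
Then P(2) = 8.

8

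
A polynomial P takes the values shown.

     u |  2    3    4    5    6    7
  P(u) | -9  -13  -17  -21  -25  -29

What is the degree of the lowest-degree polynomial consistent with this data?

Forward differences of the values at u = 2, 3, 4, 5, 6, 7:
  P  : -9  -13  -17  -21  -25  -29
  Δ  : -4  -4  -4  -4  -4
  Δ^2: 0  0  0  0
  Δ^3: 0  0  0
  Δ^4: 0  0
  Δ^5: 0
The first differences are constant (-4) and nonzero, while all higher differences vanish, so the minimal degree is 1.

1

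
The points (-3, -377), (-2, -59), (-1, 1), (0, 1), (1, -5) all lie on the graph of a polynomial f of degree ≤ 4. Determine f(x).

f(x) = -6x^4 - 3x^3 + 3x^2 + 1

Write f(x) = ax^4 + bx^3 + cx^2 + dx + e. Substituting each data point gives a linear system:
  81a - 27b + 9c - 3d + e = -377
  16a - 8b + 4c - 2d + e = -59
  a - b + c - d + e = 1
  e = 1
  a + b + c + d + e = -5
Solving the system yields a = -6, b = -3, c = 3, d = 0, e = 1.
So f(x) = -6x^4 - 3x^3 + 3x^2 + 1.
Check: f(1) = -5. ✓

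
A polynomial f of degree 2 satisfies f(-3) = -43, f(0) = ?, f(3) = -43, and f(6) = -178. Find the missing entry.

The 3 known points determine the degree-2 polynomial uniquely.
Write f(u) = au^2 + bu + c. Substituting each data point gives a linear system:
  9a - 3b + c = -43
  9a + 3b + c = -43
  36a + 6b + c = -178
Solving the system yields a = -5, b = 0, c = 2.
So f(u) = -5u^2 + 2.
Then f(0) = 2.

2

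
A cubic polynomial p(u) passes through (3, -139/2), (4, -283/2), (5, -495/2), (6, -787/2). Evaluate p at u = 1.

-7/2

Using the Lagrange interpolation formula with nodes 3, 4, 5, 6:
  L_0(u) = (u - 4)(u - 5)(u - 6) / -6
  L_1(u) = (u - 3)(u - 5)(u - 6) / 2
  L_2(u) = (u - 3)(u - 4)(u - 6) / -2
  L_3(u) = (u - 3)(u - 4)(u - 5) / 6
Then p(u) = -139/2·L_0(u) - 283/2·L_1(u) - 495/2·L_2(u) - 787/2·L_3(u).
Expanding and collecting terms gives p(u) = -u^3 - 5u^2 + 5/2.
Evaluating at u = 1: p(1) = -7/2.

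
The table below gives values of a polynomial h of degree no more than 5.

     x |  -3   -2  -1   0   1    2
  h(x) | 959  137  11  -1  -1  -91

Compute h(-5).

12299

Using the Lagrange interpolation formula with nodes -3, -2, -1, 0, 1, 2:
  L_0(x) = (x + 2)(x + 1)x(x - 1)(x - 2) / -120
  L_1(x) = (x + 3)(x + 1)x(x - 1)(x - 2) / 24
  L_2(x) = (x + 3)(x + 2)x(x - 1)(x - 2) / -12
  L_3(x) = (x + 3)(x + 2)(x + 1)(x - 1)(x - 2) / 12
  L_4(x) = (x + 3)(x + 2)(x + 1)x(x - 2) / -24
  L_5(x) = (x + 3)(x + 2)(x + 1)x(x - 1) / 120
Then h(x) = 959·L_0(x) + 137·L_1(x) + 11·L_2(x) - 1·L_3(x) - 1·L_4(x) - 91·L_5(x).
Expanding and collecting terms gives h(x) = -4x^5 + 3x^3 + 6x^2 - 5x - 1.
Evaluating at x = -5: h(-5) = 12299.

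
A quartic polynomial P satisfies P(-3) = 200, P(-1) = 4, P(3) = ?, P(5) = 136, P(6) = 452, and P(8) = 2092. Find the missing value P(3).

-28

The 5 known points determine the degree-4 polynomial uniquely.
Write P(u) = au^4 + bu^3 + cu^2 + du + e. Substituting each data point gives a linear system:
  81a - 27b + 9c - 3d + e = 200
  a - b + c - d + e = 4
  625a + 125b + 25c + 5d + e = 136
  1296a + 216b + 36c + 6d + e = 452
  4096a + 512b + 64c + 8d + e = 2092
Solving the system yields a = 1, b = -4, c = 1, d = -2, e = -4.
So P(u) = u^4 - 4u^3 + u^2 - 2u - 4.
Then P(3) = -28.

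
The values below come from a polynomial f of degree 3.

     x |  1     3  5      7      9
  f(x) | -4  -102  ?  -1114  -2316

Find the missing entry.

-424

On equispaced nodes a degree-3 polynomial has vanishing fourth forward difference, so
  f(1) - 4·f(3) + 6·f(5) - 4·f(7) + f(9) = 0.
Substituting the known values and solving for f(5):
  6·f(5) = -2544
  f(5) = -424.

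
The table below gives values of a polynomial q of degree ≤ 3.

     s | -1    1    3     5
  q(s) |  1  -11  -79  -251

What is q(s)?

q(s) = -s^3 - 4s^2 - 5s - 1

Using the Lagrange interpolation formula with nodes -1, 1, 3, 5:
  L_0(s) = (s - 1)(s - 3)(s - 5) / -48
  L_1(s) = (s + 1)(s - 3)(s - 5) / 16
  L_2(s) = (s + 1)(s - 1)(s - 5) / -16
  L_3(s) = (s + 1)(s - 1)(s - 3) / 48
Then q(s) = 1·L_0(s) - 11·L_1(s) - 79·L_2(s) - 251·L_3(s).
Expanding and collecting terms gives q(s) = -s^3 - 4s^2 - 5s - 1.
Check: q(5) = -251. ✓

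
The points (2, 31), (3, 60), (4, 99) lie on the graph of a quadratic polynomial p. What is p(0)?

Forward differences of the values at u = 2, 3, 4:
  p  : 31  60  99
  Δ  : 29  39
  Δ^2: 10
The second differences are constant, confirming degree 2.
Interpolating (Newton forward form) and evaluating at u = 0 gives p(0) = 3.

3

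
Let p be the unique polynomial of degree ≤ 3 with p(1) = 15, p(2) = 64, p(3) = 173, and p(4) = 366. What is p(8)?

Write p(t) = at^3 + bt^2 + ct + d. Substituting each data point gives a linear system:
  a + b + c + d = 15
  8a + 4b + 2c + d = 64
  27a + 9b + 3c + d = 173
  64a + 16b + 4c + d = 366
Solving the system yields a = 4, b = 6, c = 3, d = 2.
So p(t) = 4t^3 + 6t^2 + 3t + 2.
Then p(8) = 2458.

2458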